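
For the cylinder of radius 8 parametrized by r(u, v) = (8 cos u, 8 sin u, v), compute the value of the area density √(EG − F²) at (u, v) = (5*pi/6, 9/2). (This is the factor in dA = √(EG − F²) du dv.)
√(EG − F²)|_{(5*pi/6, 9/2)} = 8

E = 64, F = 0, G = 1, so EG − F² = 64. Taking the positive square root: √(EG − F²) = 8. At (u, v) = (5*pi/6, 9/2): 8.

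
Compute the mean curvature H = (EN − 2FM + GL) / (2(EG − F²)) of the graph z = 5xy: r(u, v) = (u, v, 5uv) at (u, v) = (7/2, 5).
H = -17500*sqrt(3729)/13905441

With E = 25*v^2 + 1, F = 25*u*v, G = 25*u^2 + 1, L = 0, M = 5/sqrt(25*u^2 + 25*v^2 + 1), N = 0, assemble
  H = (EN − 2FM + GL) / (2(EG − F²)) = -125*u*v/(25*u^2 + 25*v^2 + 1)^(3/2).
At (u, v) = (7/2, 5): H = -17500*sqrt(3729)/13905441.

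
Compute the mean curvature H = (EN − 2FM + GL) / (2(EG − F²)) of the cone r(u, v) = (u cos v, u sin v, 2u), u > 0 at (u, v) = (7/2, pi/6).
H = 2*sqrt(5)/35

With E = 5, F = 0, G = u^2, L = 0, M = 0, N = 2*sqrt(5)*u^2/(5*Abs(u)), assemble
  H = (EN − 2FM + GL) / (2(EG − F²)) = sqrt(5)/(5*Abs(u)).
At (u, v) = (7/2, pi/6): H = 2*sqrt(5)/35.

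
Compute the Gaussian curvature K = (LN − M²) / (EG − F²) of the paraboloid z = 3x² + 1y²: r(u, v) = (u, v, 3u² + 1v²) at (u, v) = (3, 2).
K = 12/116281

Coefficients of the first fundamental form: E = 36*u^2 + 1, F = 12*u*v, G = 4*v^2 + 1.
Coefficients of the second fundamental form: L = 6/sqrt(36*u^2 + 4*v^2 + 1), M = 0, N = 2/sqrt(36*u^2 + 4*v^2 + 1).
Assemble K = (LN − M²)/(EG − F²) = 12/(1296*u^4 + 288*u^2*v^2 + 72*u^2 + 16*v^4 + 8*v^2 + 1). At (u, v) = (3, 2): K = 12/116281.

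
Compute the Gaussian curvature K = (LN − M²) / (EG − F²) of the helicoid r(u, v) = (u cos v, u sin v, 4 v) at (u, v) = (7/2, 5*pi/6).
K = -256/12769

Coefficients of the first fundamental form: E = 1, F = 0, G = u^2 + 16.
Coefficients of the second fundamental form: L = 0, M = -4/sqrt(u^2 + 16), N = 0.
Assemble K = (LN − M²)/(EG − F²) = -16/(u^2 + 16)^2. At (u, v) = (7/2, 5*pi/6): K = -256/12769.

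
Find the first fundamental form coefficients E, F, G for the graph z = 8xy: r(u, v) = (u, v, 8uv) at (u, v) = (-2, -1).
E = 65;  F = 128;  G = 257

Partials: r_u = (1, 0, 8*v), r_v = (0, 1, 8*u). As functions of (u, v):
  E = r_u · r_u = 64*v^2 + 1,
  F = r_u · r_v = 64*u*v,
  G = r_v · r_v = 64*u^2 + 1.
Evaluating at (u, v) = (-2, -1): E = 65, F = 128, G = 257.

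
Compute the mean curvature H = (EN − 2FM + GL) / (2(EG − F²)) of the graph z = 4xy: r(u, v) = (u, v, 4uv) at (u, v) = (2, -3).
H = 384*sqrt(209)/43681

With E = 16*v^2 + 1, F = 16*u*v, G = 16*u^2 + 1, L = 0, M = 4/sqrt(16*u^2 + 16*v^2 + 1), N = 0, assemble
  H = (EN − 2FM + GL) / (2(EG − F²)) = -64*u*v/(16*u^2 + 16*v^2 + 1)^(3/2).
At (u, v) = (2, -3): H = 384*sqrt(209)/43681.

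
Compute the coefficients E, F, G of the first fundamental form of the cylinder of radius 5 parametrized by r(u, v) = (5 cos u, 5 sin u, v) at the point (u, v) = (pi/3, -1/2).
E = 25;  F = 0;  G = 1

Partials: r_u = (-5*sin(u), 5*cos(u), 0), r_v = (0, 0, 1). As functions of (u, v):
  E = r_u · r_u = 25,
  F = r_u · r_v = 0,
  G = r_v · r_v = 1.
Evaluating at (u, v) = (pi/3, -1/2): E = 25, F = 0, G = 1.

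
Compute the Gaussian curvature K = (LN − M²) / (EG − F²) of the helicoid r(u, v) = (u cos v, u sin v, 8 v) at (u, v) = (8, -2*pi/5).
K = -1/256

Coefficients of the first fundamental form: E = 1, F = 0, G = u^2 + 64.
Coefficients of the second fundamental form: L = 0, M = -8/sqrt(u^2 + 64), N = 0.
Assemble K = (LN − M²)/(EG − F²) = -64/(u^2 + 64)^2. At (u, v) = (8, -2*pi/5): K = -1/256.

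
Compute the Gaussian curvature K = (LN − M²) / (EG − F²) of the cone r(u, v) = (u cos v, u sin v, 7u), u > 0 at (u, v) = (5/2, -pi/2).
K = 0

Coefficients of the first fundamental form: E = 50, F = 0, G = u^2.
Coefficients of the second fundamental form: L = 0, M = 0, N = 7*sqrt(2)*u^2/(10*Abs(u)).
Assemble K = (LN − M²)/(EG − F²) = 0. At (u, v) = (5/2, -pi/2): K = 0.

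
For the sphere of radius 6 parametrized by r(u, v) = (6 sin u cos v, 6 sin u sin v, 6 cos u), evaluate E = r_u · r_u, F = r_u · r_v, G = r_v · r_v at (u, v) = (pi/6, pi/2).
E = 36;  F = 0;  G = 9

Partials: r_u = (6*cos(u)*cos(v), 6*sin(v)*cos(u), -6*sin(u)), r_v = (-6*sin(u)*sin(v), 6*sin(u)*cos(v), 0). As functions of (u, v):
  E = r_u · r_u = 36,
  F = r_u · r_v = 0,
  G = r_v · r_v = 36*sin(u)^2.
Evaluating at (u, v) = (pi/6, pi/2): E = 36, F = 0, G = 9.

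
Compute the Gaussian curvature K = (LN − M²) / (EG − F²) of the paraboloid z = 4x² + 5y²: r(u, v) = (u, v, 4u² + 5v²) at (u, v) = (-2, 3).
K = 80/1338649

Coefficients of the first fundamental form: E = 64*u^2 + 1, F = 80*u*v, G = 100*v^2 + 1.
Coefficients of the second fundamental form: L = 8/sqrt(64*u^2 + 100*v^2 + 1), M = 0, N = 10/sqrt(64*u^2 + 100*v^2 + 1).
Assemble K = (LN − M²)/(EG − F²) = 80/(4096*u^4 + 12800*u^2*v^2 + 128*u^2 + 10000*v^4 + 200*v^2 + 1). At (u, v) = (-2, 3): K = 80/1338649.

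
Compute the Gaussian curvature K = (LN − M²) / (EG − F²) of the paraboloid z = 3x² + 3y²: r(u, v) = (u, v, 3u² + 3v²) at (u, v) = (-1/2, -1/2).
K = 36/361

Coefficients of the first fundamental form: E = 36*u^2 + 1, F = 36*u*v, G = 36*v^2 + 1.
Coefficients of the second fundamental form: L = 6/sqrt(36*u^2 + 36*v^2 + 1), M = 0, N = 6/sqrt(36*u^2 + 36*v^2 + 1).
Assemble K = (LN − M²)/(EG − F²) = 36/(1296*u^4 + 2592*u^2*v^2 + 72*u^2 + 1296*v^4 + 72*v^2 + 1). At (u, v) = (-1/2, -1/2): K = 36/361.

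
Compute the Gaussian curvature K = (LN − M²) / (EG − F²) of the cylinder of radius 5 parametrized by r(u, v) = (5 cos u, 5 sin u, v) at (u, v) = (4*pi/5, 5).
K = 0

Coefficients of the first fundamental form: E = 25, F = 0, G = 1.
Coefficients of the second fundamental form: L = -5, M = 0, N = 0.
Assemble K = (LN − M²)/(EG − F²) = 0. At (u, v) = (4*pi/5, 5): K = 0.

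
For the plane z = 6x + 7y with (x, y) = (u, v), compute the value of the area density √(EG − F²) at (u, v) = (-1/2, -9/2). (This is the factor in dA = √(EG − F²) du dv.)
√(EG − F²)|_{(-1/2, -9/2)} = sqrt(86)

E = 37, F = 42, G = 50, so EG − F² = 86. Taking the positive square root: √(EG − F²) = sqrt(86). At (u, v) = (-1/2, -9/2): sqrt(86).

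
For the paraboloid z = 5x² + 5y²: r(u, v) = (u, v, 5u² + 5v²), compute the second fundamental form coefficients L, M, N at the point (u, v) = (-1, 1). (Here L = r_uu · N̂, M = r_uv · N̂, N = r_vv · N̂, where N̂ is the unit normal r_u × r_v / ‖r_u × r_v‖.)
L = 10*sqrt(201)/201;  M = 0;  N = 10*sqrt(201)/201

Compute the unit normal N̂(u, v) = (-10*u/sqrt(100*u^2 + 100*v^2 + 1), -10*v/sqrt(100*u^2 + 100*v^2 + 1), 1/sqrt(100*u^2 + 100*v^2 + 1)), and the second partials r_uu, r_uv, r_vv. Take dot products:
  L(u, v) = r_uu · N̂ = 10/sqrt(100*u^2 + 100*v^2 + 1),
  M(u, v) = r_uv · N̂ = 0,
  N(u, v) = r_vv · N̂ = 10/sqrt(100*u^2 + 100*v^2 + 1).
Evaluating at (u, v) = (-1, 1):
  L = 10*sqrt(201)/201, M = 0, N = 10*sqrt(201)/201.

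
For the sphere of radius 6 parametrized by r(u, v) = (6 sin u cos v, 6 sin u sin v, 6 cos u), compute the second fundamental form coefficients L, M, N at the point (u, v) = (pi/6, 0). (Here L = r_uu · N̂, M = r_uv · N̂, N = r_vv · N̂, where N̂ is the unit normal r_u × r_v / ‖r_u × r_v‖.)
L = -6;  M = 0;  N = -3/2

Compute the unit normal N̂(u, v) = (sin(u)^2*cos(v)/Abs(sin(u)), sin(u)^2*sin(v)/Abs(sin(u)), sin(2*u)/(2*Abs(sin(u)))), and the second partials r_uu, r_uv, r_vv. Take dot products:
  L(u, v) = r_uu · N̂ = -6*sin(u)/Abs(sin(u)),
  M(u, v) = r_uv · N̂ = 0,
  N(u, v) = r_vv · N̂ = -6*sin(u)^3/Abs(sin(u)).
Evaluating at (u, v) = (pi/6, 0):
  L = -6, M = 0, N = -3/2.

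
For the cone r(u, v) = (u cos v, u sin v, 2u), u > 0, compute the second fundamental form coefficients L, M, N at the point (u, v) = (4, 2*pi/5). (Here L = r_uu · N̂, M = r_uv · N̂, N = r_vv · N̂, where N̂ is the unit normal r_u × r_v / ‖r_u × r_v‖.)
L = 0;  M = 0;  N = 8*sqrt(5)/5

Compute the unit normal N̂(u, v) = (-2*sqrt(5)*u*cos(v)/(5*Abs(u)), -2*sqrt(5)*u*sin(v)/(5*Abs(u)), sqrt(5)*u/(5*Abs(u))), and the second partials r_uu, r_uv, r_vv. Take dot products:
  L(u, v) = r_uu · N̂ = 0,
  M(u, v) = r_uv · N̂ = 0,
  N(u, v) = r_vv · N̂ = 2*sqrt(5)*u^2/(5*Abs(u)).
Evaluating at (u, v) = (4, 2*pi/5):
  L = 0, M = 0, N = 8*sqrt(5)/5.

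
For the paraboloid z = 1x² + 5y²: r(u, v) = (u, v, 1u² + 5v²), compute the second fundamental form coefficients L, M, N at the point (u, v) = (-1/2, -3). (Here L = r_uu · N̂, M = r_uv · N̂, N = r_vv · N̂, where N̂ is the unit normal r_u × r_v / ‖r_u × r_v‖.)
L = sqrt(902)/451;  M = 0;  N = 5*sqrt(902)/451

Compute the unit normal N̂(u, v) = (-2*u/sqrt(4*u^2 + 100*v^2 + 1), -10*v/sqrt(4*u^2 + 100*v^2 + 1), 1/sqrt(4*u^2 + 100*v^2 + 1)), and the second partials r_uu, r_uv, r_vv. Take dot products:
  L(u, v) = r_uu · N̂ = 2/sqrt(4*u^2 + 100*v^2 + 1),
  M(u, v) = r_uv · N̂ = 0,
  N(u, v) = r_vv · N̂ = 10/sqrt(4*u^2 + 100*v^2 + 1).
Evaluating at (u, v) = (-1/2, -3):
  L = sqrt(902)/451, M = 0, N = 5*sqrt(902)/451.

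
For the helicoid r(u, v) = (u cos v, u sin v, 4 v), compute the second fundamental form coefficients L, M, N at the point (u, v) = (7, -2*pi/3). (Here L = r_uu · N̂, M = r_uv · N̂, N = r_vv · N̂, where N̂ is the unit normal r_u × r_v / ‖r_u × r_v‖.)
L = 0;  M = -4*sqrt(65)/65;  N = 0

Compute the unit normal N̂(u, v) = (4*sin(v)/sqrt(u^2 + 16), -4*cos(v)/sqrt(u^2 + 16), u/sqrt(u^2 + 16)), and the second partials r_uu, r_uv, r_vv. Take dot products:
  L(u, v) = r_uu · N̂ = 0,
  M(u, v) = r_uv · N̂ = -4/sqrt(u^2 + 16),
  N(u, v) = r_vv · N̂ = 0.
Evaluating at (u, v) = (7, -2*pi/3):
  L = 0, M = -4*sqrt(65)/65, N = 0.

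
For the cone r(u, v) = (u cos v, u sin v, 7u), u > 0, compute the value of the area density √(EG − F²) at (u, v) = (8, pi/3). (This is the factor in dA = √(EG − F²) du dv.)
√(EG − F²)|_{(8, pi/3)} = 40*sqrt(2)

E = 50, F = 0, G = u^2, so EG − F² = 50*u^2. Taking the positive square root: √(EG − F²) = 5*sqrt(2)*Abs(u). At (u, v) = (8, pi/3): 40*sqrt(2).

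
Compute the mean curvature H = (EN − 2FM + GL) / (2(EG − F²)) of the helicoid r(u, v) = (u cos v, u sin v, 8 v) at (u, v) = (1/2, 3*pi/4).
H = 0

With E = 1, F = 0, G = u^2 + 64, L = 0, M = -8/sqrt(u^2 + 64), N = 0, assemble
  H = (EN − 2FM + GL) / (2(EG − F²)) = 0.
At (u, v) = (1/2, 3*pi/4): H = 0.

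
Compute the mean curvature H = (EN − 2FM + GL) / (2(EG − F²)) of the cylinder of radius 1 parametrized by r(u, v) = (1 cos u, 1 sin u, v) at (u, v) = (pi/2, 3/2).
H = -1/2

With E = 1, F = 0, G = 1, L = -1, M = 0, N = 0, assemble
  H = (EN − 2FM + GL) / (2(EG − F²)) = -1/2.
At (u, v) = (pi/2, 3/2): H = -1/2.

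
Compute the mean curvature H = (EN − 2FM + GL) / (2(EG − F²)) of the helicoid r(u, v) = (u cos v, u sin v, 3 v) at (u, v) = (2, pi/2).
H = 0

With E = 1, F = 0, G = u^2 + 9, L = 0, M = -3/sqrt(u^2 + 9), N = 0, assemble
  H = (EN − 2FM + GL) / (2(EG − F²)) = 0.
At (u, v) = (2, pi/2): H = 0.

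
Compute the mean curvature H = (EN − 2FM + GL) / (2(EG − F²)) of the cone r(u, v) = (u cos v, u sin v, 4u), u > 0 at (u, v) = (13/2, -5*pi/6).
H = 4*sqrt(17)/221

With E = 17, F = 0, G = u^2, L = 0, M = 0, N = 4*sqrt(17)*u^2/(17*Abs(u)), assemble
  H = (EN − 2FM + GL) / (2(EG − F²)) = 2*sqrt(17)/(17*Abs(u)).
At (u, v) = (13/2, -5*pi/6): H = 4*sqrt(17)/221.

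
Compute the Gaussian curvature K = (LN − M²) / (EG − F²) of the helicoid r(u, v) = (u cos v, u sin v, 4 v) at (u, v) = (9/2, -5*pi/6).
K = -256/21025

Coefficients of the first fundamental form: E = 1, F = 0, G = u^2 + 16.
Coefficients of the second fundamental form: L = 0, M = -4/sqrt(u^2 + 16), N = 0.
Assemble K = (LN − M²)/(EG − F²) = -16/(u^2 + 16)^2. At (u, v) = (9/2, -5*pi/6): K = -256/21025.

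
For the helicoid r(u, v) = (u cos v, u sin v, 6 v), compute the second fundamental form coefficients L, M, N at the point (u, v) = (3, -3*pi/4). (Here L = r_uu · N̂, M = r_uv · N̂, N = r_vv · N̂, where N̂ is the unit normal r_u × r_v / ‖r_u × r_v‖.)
L = 0;  M = -2*sqrt(5)/5;  N = 0

Compute the unit normal N̂(u, v) = (6*sin(v)/sqrt(u^2 + 36), -6*cos(v)/sqrt(u^2 + 36), u/sqrt(u^2 + 36)), and the second partials r_uu, r_uv, r_vv. Take dot products:
  L(u, v) = r_uu · N̂ = 0,
  M(u, v) = r_uv · N̂ = -6/sqrt(u^2 + 36),
  N(u, v) = r_vv · N̂ = 0.
Evaluating at (u, v) = (3, -3*pi/4):
  L = 0, M = -2*sqrt(5)/5, N = 0.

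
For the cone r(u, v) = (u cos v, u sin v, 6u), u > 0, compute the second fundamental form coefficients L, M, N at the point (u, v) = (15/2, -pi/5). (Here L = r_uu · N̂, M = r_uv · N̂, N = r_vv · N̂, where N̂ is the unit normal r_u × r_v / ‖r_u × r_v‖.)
L = 0;  M = 0;  N = 45*sqrt(37)/37

Compute the unit normal N̂(u, v) = (-6*sqrt(37)*u*cos(v)/(37*Abs(u)), -6*sqrt(37)*u*sin(v)/(37*Abs(u)), sqrt(37)*u/(37*Abs(u))), and the second partials r_uu, r_uv, r_vv. Take dot products:
  L(u, v) = r_uu · N̂ = 0,
  M(u, v) = r_uv · N̂ = 0,
  N(u, v) = r_vv · N̂ = 6*sqrt(37)*u^2/(37*Abs(u)).
Evaluating at (u, v) = (15/2, -pi/5):
  L = 0, M = 0, N = 45*sqrt(37)/37.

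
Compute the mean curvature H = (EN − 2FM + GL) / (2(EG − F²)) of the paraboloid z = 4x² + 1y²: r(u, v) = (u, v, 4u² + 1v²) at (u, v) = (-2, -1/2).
H = 265*sqrt(258)/66564

With E = 64*u^2 + 1, F = 16*u*v, G = 4*v^2 + 1, L = 8/sqrt(64*u^2 + 4*v^2 + 1), M = 0, N = 2/sqrt(64*u^2 + 4*v^2 + 1), assemble
  H = (EN − 2FM + GL) / (2(EG − F²)) = (64*u^2 + 16*v^2 + 5)/(64*u^2 + 4*v^2 + 1)^(3/2).
At (u, v) = (-2, -1/2): H = 265*sqrt(258)/66564.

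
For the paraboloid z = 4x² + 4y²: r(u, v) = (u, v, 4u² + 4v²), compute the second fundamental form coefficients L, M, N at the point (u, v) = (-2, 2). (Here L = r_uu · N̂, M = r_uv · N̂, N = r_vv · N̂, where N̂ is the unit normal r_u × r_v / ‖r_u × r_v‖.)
L = 8*sqrt(57)/171;  M = 0;  N = 8*sqrt(57)/171

Compute the unit normal N̂(u, v) = (-8*u/sqrt(64*u^2 + 64*v^2 + 1), -8*v/sqrt(64*u^2 + 64*v^2 + 1), 1/sqrt(64*u^2 + 64*v^2 + 1)), and the second partials r_uu, r_uv, r_vv. Take dot products:
  L(u, v) = r_uu · N̂ = 8/sqrt(64*u^2 + 64*v^2 + 1),
  M(u, v) = r_uv · N̂ = 0,
  N(u, v) = r_vv · N̂ = 8/sqrt(64*u^2 + 64*v^2 + 1).
Evaluating at (u, v) = (-2, 2):
  L = 8*sqrt(57)/171, M = 0, N = 8*sqrt(57)/171.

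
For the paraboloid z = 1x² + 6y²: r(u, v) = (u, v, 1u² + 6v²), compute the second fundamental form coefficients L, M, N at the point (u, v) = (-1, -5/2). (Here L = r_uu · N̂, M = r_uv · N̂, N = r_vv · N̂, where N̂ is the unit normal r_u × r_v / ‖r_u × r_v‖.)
L = 2*sqrt(905)/905;  M = 0;  N = 12*sqrt(905)/905

Compute the unit normal N̂(u, v) = (-2*u/sqrt(4*u^2 + 144*v^2 + 1), -12*v/sqrt(4*u^2 + 144*v^2 + 1), 1/sqrt(4*u^2 + 144*v^2 + 1)), and the second partials r_uu, r_uv, r_vv. Take dot products:
  L(u, v) = r_uu · N̂ = 2/sqrt(4*u^2 + 144*v^2 + 1),
  M(u, v) = r_uv · N̂ = 0,
  N(u, v) = r_vv · N̂ = 12/sqrt(4*u^2 + 144*v^2 + 1).
Evaluating at (u, v) = (-1, -5/2):
  L = 2*sqrt(905)/905, M = 0, N = 12*sqrt(905)/905.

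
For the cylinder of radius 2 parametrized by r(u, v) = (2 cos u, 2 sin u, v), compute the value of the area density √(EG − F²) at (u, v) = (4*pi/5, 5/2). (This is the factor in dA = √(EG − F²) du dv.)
√(EG − F²)|_{(4*pi/5, 5/2)} = 2

E = 4, F = 0, G = 1, so EG − F² = 4. Taking the positive square root: √(EG − F²) = 2. At (u, v) = (4*pi/5, 5/2): 2.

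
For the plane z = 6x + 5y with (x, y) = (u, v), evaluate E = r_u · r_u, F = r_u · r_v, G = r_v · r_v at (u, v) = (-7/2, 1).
E = 37;  F = 30;  G = 26

Partials: r_u = (1, 0, 6), r_v = (0, 1, 5). As functions of (u, v):
  E = r_u · r_u = 37,
  F = r_u · r_v = 30,
  G = r_v · r_v = 26.
Evaluating at (u, v) = (-7/2, 1): E = 37, F = 30, G = 26.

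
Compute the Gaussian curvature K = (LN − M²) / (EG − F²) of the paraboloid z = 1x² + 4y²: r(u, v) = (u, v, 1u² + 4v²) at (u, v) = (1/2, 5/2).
K = 4/40401

Coefficients of the first fundamental form: E = 4*u^2 + 1, F = 16*u*v, G = 64*v^2 + 1.
Coefficients of the second fundamental form: L = 2/sqrt(4*u^2 + 64*v^2 + 1), M = 0, N = 8/sqrt(4*u^2 + 64*v^2 + 1).
Assemble K = (LN − M²)/(EG − F²) = 16/(16*u^4 + 512*u^2*v^2 + 8*u^2 + 4096*v^4 + 128*v^2 + 1). At (u, v) = (1/2, 5/2): K = 4/40401.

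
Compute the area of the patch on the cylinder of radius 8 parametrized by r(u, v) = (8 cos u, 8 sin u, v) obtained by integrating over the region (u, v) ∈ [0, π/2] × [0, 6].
Area = 24*pi

Area = ∫∫ √(EG − F²) du dv with √(EG − F²) = 8. Integrating over [0, π/2] × [0, 6] gives 24*pi.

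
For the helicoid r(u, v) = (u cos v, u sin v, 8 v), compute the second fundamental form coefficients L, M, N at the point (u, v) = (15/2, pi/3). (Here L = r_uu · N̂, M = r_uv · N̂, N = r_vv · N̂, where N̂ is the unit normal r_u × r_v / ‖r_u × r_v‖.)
L = 0;  M = -16*sqrt(481)/481;  N = 0

Compute the unit normal N̂(u, v) = (8*sin(v)/sqrt(u^2 + 64), -8*cos(v)/sqrt(u^2 + 64), u/sqrt(u^2 + 64)), and the second partials r_uu, r_uv, r_vv. Take dot products:
  L(u, v) = r_uu · N̂ = 0,
  M(u, v) = r_uv · N̂ = -8/sqrt(u^2 + 64),
  N(u, v) = r_vv · N̂ = 0.
Evaluating at (u, v) = (15/2, pi/3):
  L = 0, M = -16*sqrt(481)/481, N = 0.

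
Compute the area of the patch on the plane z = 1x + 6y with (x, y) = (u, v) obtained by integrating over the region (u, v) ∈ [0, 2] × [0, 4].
Area = 8*sqrt(38)

Area = ∫∫ √(EG − F²) du dv with √(EG − F²) = sqrt(38). Integrating over [0, 2] × [0, 4] gives 8*sqrt(38).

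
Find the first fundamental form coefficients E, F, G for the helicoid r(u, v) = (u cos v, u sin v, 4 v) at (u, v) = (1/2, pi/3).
E = 1;  F = 0;  G = 65/4

Partials: r_u = (cos(v), sin(v), 0), r_v = (-u*sin(v), u*cos(v), 4). As functions of (u, v):
  E = r_u · r_u = 1,
  F = r_u · r_v = 0,
  G = r_v · r_v = u^2 + 16.
Evaluating at (u, v) = (1/2, pi/3): E = 1, F = 0, G = 65/4.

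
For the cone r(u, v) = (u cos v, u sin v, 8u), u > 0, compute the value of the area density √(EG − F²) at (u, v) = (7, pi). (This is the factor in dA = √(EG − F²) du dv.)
√(EG − F²)|_{(7, pi)} = 7*sqrt(65)

E = 65, F = 0, G = u^2, so EG − F² = 65*u^2. Taking the positive square root: √(EG − F²) = sqrt(65)*Abs(u). At (u, v) = (7, pi): 7*sqrt(65).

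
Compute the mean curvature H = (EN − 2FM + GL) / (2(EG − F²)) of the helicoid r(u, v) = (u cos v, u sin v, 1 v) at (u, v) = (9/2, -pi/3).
H = 0

With E = 1, F = 0, G = u^2 + 1, L = 0, M = -1/sqrt(u^2 + 1), N = 0, assemble
  H = (EN − 2FM + GL) / (2(EG − F²)) = 0.
At (u, v) = (9/2, -pi/3): H = 0.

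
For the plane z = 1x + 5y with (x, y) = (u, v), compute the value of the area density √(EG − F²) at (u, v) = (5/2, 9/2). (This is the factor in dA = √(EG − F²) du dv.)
√(EG − F²)|_{(5/2, 9/2)} = 3*sqrt(3)

E = 2, F = 5, G = 26, so EG − F² = 27. Taking the positive square root: √(EG − F²) = 3*sqrt(3). At (u, v) = (5/2, 9/2): 3*sqrt(3).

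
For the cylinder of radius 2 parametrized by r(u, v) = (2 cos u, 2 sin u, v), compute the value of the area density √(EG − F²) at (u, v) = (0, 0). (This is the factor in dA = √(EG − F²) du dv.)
√(EG − F²)|_{(0, 0)} = 2

E = 4, F = 0, G = 1, so EG − F² = 4. Taking the positive square root: √(EG − F²) = 2. At (u, v) = (0, 0): 2.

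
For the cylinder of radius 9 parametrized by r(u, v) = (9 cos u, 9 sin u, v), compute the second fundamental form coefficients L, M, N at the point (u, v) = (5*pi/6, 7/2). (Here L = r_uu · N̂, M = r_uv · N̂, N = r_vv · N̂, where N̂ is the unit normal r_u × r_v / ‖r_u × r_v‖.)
L = -9;  M = 0;  N = 0

Compute the unit normal N̂(u, v) = (cos(u), sin(u), 0), and the second partials r_uu, r_uv, r_vv. Take dot products:
  L(u, v) = r_uu · N̂ = -9,
  M(u, v) = r_uv · N̂ = 0,
  N(u, v) = r_vv · N̂ = 0.
Evaluating at (u, v) = (5*pi/6, 7/2):
  L = -9, M = 0, N = 0.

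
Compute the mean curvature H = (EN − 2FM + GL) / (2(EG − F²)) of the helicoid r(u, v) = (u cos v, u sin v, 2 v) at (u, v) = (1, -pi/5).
H = 0

With E = 1, F = 0, G = u^2 + 4, L = 0, M = -2/sqrt(u^2 + 4), N = 0, assemble
  H = (EN − 2FM + GL) / (2(EG − F²)) = 0.
At (u, v) = (1, -pi/5): H = 0.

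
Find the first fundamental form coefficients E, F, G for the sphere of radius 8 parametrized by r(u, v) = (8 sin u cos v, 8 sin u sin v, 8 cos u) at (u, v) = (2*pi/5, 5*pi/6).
E = 64;  F = 0;  G = 8*sqrt(5) + 40

Partials: r_u = (8*cos(u)*cos(v), 8*sin(v)*cos(u), -8*sin(u)), r_v = (-8*sin(u)*sin(v), 8*sin(u)*cos(v), 0). As functions of (u, v):
  E = r_u · r_u = 64,
  F = r_u · r_v = 0,
  G = r_v · r_v = 64*sin(u)^2.
Evaluating at (u, v) = (2*pi/5, 5*pi/6): E = 64, F = 0, G = 8*sqrt(5) + 40.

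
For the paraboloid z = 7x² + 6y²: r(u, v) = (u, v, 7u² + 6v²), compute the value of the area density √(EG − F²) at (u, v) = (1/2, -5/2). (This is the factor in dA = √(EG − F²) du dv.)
√(EG − F²)|_{(1/2, -5/2)} = 5*sqrt(38)

E = 196*u^2 + 1, F = 168*u*v, G = 144*v^2 + 1, so EG − F² = 196*u^2 + 144*v^2 + 1. Taking the positive square root: √(EG − F²) = sqrt(196*u^2 + 144*v^2 + 1). At (u, v) = (1/2, -5/2): 5*sqrt(38).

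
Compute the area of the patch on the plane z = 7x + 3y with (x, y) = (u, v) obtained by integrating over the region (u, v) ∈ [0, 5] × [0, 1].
Area = 5*sqrt(59)

Area = ∫∫ √(EG − F²) du dv with √(EG − F²) = sqrt(59). Integrating over [0, 5] × [0, 1] gives 5*sqrt(59).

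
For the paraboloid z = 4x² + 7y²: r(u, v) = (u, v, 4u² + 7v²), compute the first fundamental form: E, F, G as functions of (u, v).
E = 64*u^2 + 1;  F = 112*u*v;  G = 196*v^2 + 1

Compute partials: r_u = (1, 0, 8*u), r_v = (0, 1, 14*v). Then
  E = r_u · r_u = 64*u^2 + 1,
  F = r_u · r_v = 112*u*v,
  G = r_v · r_v = 196*v^2 + 1.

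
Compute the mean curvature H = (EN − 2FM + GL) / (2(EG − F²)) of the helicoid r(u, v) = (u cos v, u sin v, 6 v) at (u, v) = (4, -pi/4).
H = 0

With E = 1, F = 0, G = u^2 + 36, L = 0, M = -6/sqrt(u^2 + 36), N = 0, assemble
  H = (EN − 2FM + GL) / (2(EG − F²)) = 0.
At (u, v) = (4, -pi/4): H = 0.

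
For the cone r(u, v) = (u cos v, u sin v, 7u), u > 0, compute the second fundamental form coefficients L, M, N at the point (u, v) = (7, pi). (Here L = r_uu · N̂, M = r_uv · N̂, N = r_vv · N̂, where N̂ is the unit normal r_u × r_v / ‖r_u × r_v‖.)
L = 0;  M = 0;  N = 49*sqrt(2)/10

Compute the unit normal N̂(u, v) = (-7*sqrt(2)*u*cos(v)/(10*Abs(u)), -7*sqrt(2)*u*sin(v)/(10*Abs(u)), sqrt(2)*u/(10*Abs(u))), and the second partials r_uu, r_uv, r_vv. Take dot products:
  L(u, v) = r_uu · N̂ = 0,
  M(u, v) = r_uv · N̂ = 0,
  N(u, v) = r_vv · N̂ = 7*sqrt(2)*u^2/(10*Abs(u)).
Evaluating at (u, v) = (7, pi):
  L = 0, M = 0, N = 49*sqrt(2)/10.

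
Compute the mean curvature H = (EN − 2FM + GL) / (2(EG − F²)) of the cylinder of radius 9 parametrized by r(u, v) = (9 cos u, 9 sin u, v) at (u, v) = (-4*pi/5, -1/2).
H = -1/18

With E = 81, F = 0, G = 1, L = -9, M = 0, N = 0, assemble
  H = (EN − 2FM + GL) / (2(EG − F²)) = -1/18.
At (u, v) = (-4*pi/5, -1/2): H = -1/18.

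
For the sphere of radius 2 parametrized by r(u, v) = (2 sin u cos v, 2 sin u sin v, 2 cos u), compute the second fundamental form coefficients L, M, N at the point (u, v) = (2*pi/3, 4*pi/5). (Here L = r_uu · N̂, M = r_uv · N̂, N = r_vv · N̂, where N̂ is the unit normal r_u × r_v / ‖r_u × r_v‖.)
L = -2;  M = 0;  N = -3/2

Compute the unit normal N̂(u, v) = (sin(u)^2*cos(v)/Abs(sin(u)), sin(u)^2*sin(v)/Abs(sin(u)), sin(2*u)/(2*Abs(sin(u)))), and the second partials r_uu, r_uv, r_vv. Take dot products:
  L(u, v) = r_uu · N̂ = -2*sin(u)/Abs(sin(u)),
  M(u, v) = r_uv · N̂ = 0,
  N(u, v) = r_vv · N̂ = -2*sin(u)^3/Abs(sin(u)).
Evaluating at (u, v) = (2*pi/3, 4*pi/5):
  L = -2, M = 0, N = -3/2.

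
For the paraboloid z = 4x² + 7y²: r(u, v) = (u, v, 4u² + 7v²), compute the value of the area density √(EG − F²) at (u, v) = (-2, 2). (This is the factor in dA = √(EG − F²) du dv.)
√(EG − F²)|_{(-2, 2)} = sqrt(1041)

E = 64*u^2 + 1, F = 112*u*v, G = 196*v^2 + 1, so EG − F² = 64*u^2 + 196*v^2 + 1. Taking the positive square root: √(EG − F²) = sqrt(64*u^2 + 196*v^2 + 1). At (u, v) = (-2, 2): sqrt(1041).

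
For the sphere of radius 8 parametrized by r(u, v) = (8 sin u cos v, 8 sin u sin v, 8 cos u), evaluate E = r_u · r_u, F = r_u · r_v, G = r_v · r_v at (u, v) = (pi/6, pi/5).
E = 64;  F = 0;  G = 16

Partials: r_u = (8*cos(u)*cos(v), 8*sin(v)*cos(u), -8*sin(u)), r_v = (-8*sin(u)*sin(v), 8*sin(u)*cos(v), 0). As functions of (u, v):
  E = r_u · r_u = 64,
  F = r_u · r_v = 0,
  G = r_v · r_v = 64*sin(u)^2.
Evaluating at (u, v) = (pi/6, pi/5): E = 64, F = 0, G = 16.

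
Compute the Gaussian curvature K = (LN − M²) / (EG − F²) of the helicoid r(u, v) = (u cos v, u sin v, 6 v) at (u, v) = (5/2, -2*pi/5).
K = -576/28561

Coefficients of the first fundamental form: E = 1, F = 0, G = u^2 + 36.
Coefficients of the second fundamental form: L = 0, M = -6/sqrt(u^2 + 36), N = 0.
Assemble K = (LN − M²)/(EG − F²) = -36/(u^2 + 36)^2. At (u, v) = (5/2, -2*pi/5): K = -576/28561.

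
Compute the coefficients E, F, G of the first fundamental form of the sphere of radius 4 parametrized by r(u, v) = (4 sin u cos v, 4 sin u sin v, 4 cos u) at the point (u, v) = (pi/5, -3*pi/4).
E = 16;  F = 0;  G = 10 - 2*sqrt(5)

Partials: r_u = (4*cos(u)*cos(v), 4*sin(v)*cos(u), -4*sin(u)), r_v = (-4*sin(u)*sin(v), 4*sin(u)*cos(v), 0). As functions of (u, v):
  E = r_u · r_u = 16,
  F = r_u · r_v = 0,
  G = r_v · r_v = 16*sin(u)^2.
Evaluating at (u, v) = (pi/5, -3*pi/4): E = 16, F = 0, G = 10 - 2*sqrt(5).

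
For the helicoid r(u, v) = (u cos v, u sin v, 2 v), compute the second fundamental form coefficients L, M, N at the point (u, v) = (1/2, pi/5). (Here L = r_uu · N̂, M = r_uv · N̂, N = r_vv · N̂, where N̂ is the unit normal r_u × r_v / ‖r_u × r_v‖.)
L = 0;  M = -4*sqrt(17)/17;  N = 0

Compute the unit normal N̂(u, v) = (2*sin(v)/sqrt(u^2 + 4), -2*cos(v)/sqrt(u^2 + 4), u/sqrt(u^2 + 4)), and the second partials r_uu, r_uv, r_vv. Take dot products:
  L(u, v) = r_uu · N̂ = 0,
  M(u, v) = r_uv · N̂ = -2/sqrt(u^2 + 4),
  N(u, v) = r_vv · N̂ = 0.
Evaluating at (u, v) = (1/2, pi/5):
  L = 0, M = -4*sqrt(17)/17, N = 0.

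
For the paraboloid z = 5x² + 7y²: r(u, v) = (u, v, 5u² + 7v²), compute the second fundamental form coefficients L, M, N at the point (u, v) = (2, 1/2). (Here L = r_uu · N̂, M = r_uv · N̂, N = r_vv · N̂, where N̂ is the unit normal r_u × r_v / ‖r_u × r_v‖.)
L = sqrt(2)/3;  M = 0;  N = 7*sqrt(2)/15

Compute the unit normal N̂(u, v) = (-10*u/sqrt(100*u^2 + 196*v^2 + 1), -14*v/sqrt(100*u^2 + 196*v^2 + 1), 1/sqrt(100*u^2 + 196*v^2 + 1)), and the second partials r_uu, r_uv, r_vv. Take dot products:
  L(u, v) = r_uu · N̂ = 10/sqrt(100*u^2 + 196*v^2 + 1),
  M(u, v) = r_uv · N̂ = 0,
  N(u, v) = r_vv · N̂ = 14/sqrt(100*u^2 + 196*v^2 + 1).
Evaluating at (u, v) = (2, 1/2):
  L = sqrt(2)/3, M = 0, N = 7*sqrt(2)/15.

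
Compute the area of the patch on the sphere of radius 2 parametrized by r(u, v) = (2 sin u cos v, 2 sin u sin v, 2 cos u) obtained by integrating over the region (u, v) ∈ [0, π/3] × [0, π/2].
Area = pi

Area = ∫∫ √(EG − F²) du dv with √(EG − F²) = 4*Abs(sin(u)). Integrating over [0, π/3] × [0, π/2] gives pi.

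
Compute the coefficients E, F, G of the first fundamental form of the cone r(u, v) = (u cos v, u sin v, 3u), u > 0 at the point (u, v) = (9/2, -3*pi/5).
E = 10;  F = 0;  G = 81/4

Partials: r_u = (cos(v), sin(v), 3), r_v = (-u*sin(v), u*cos(v), 0). As functions of (u, v):
  E = r_u · r_u = 10,
  F = r_u · r_v = 0,
  G = r_v · r_v = u^2.
Evaluating at (u, v) = (9/2, -3*pi/5): E = 10, F = 0, G = 81/4.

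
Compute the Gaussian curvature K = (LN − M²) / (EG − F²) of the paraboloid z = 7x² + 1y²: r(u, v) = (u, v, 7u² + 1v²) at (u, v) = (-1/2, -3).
K = 7/1849

Coefficients of the first fundamental form: E = 196*u^2 + 1, F = 28*u*v, G = 4*v^2 + 1.
Coefficients of the second fundamental form: L = 14/sqrt(196*u^2 + 4*v^2 + 1), M = 0, N = 2/sqrt(196*u^2 + 4*v^2 + 1).
Assemble K = (LN − M²)/(EG − F²) = 28/(38416*u^4 + 1568*u^2*v^2 + 392*u^2 + 16*v^4 + 8*v^2 + 1). At (u, v) = (-1/2, -3): K = 7/1849.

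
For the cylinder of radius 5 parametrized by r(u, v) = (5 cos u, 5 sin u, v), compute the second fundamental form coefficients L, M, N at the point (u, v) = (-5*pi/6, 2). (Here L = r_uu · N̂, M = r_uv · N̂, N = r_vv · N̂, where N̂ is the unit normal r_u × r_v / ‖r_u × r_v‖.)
L = -5;  M = 0;  N = 0

Compute the unit normal N̂(u, v) = (cos(u), sin(u), 0), and the second partials r_uu, r_uv, r_vv. Take dot products:
  L(u, v) = r_uu · N̂ = -5,
  M(u, v) = r_uv · N̂ = 0,
  N(u, v) = r_vv · N̂ = 0.
Evaluating at (u, v) = (-5*pi/6, 2):
  L = -5, M = 0, N = 0.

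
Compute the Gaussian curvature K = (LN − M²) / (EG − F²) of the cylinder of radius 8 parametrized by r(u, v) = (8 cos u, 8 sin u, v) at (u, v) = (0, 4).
K = 0

Coefficients of the first fundamental form: E = 64, F = 0, G = 1.
Coefficients of the second fundamental form: L = -8, M = 0, N = 0.
Assemble K = (LN − M²)/(EG − F²) = 0. At (u, v) = (0, 4): K = 0.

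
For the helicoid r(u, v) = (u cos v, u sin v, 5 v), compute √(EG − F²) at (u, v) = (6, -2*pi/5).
√(EG − F²)|_{(6, -2*pi/5)} = sqrt(61)

E = 1, F = 0, G = u^2 + 25; EG − F² = u^2 + 25; √(EG − F²) = sqrt(u^2 + 25). At the given point: sqrt(61).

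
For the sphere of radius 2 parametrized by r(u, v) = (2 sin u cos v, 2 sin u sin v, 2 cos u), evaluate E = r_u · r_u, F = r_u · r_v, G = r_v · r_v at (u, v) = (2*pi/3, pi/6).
E = 4;  F = 0;  G = 3

Partials: r_u = (2*cos(u)*cos(v), 2*sin(v)*cos(u), -2*sin(u)), r_v = (-2*sin(u)*sin(v), 2*sin(u)*cos(v), 0). As functions of (u, v):
  E = r_u · r_u = 4,
  F = r_u · r_v = 0,
  G = r_v · r_v = 4*sin(u)^2.
Evaluating at (u, v) = (2*pi/3, pi/6): E = 4, F = 0, G = 3.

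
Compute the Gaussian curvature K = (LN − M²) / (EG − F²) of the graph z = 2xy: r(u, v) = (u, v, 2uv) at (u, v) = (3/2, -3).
K = -1/529

Coefficients of the first fundamental form: E = 4*v^2 + 1, F = 4*u*v, G = 4*u^2 + 1.
Coefficients of the second fundamental form: L = 0, M = 2/sqrt(4*u^2 + 4*v^2 + 1), N = 0.
Assemble K = (LN − M²)/(EG − F²) = -4/(16*u^4 + 32*u^2*v^2 + 8*u^2 + 16*v^4 + 8*v^2 + 1). At (u, v) = (3/2, -3): K = -1/529.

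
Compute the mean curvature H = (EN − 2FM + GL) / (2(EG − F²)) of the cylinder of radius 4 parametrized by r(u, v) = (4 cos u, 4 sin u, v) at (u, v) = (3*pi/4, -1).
H = -1/8

With E = 16, F = 0, G = 1, L = -4, M = 0, N = 0, assemble
  H = (EN − 2FM + GL) / (2(EG − F²)) = -1/8.
At (u, v) = (3*pi/4, -1): H = -1/8.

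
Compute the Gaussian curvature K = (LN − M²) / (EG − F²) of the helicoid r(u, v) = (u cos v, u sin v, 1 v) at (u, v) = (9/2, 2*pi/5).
K = -16/7225

Coefficients of the first fundamental form: E = 1, F = 0, G = u^2 + 1.
Coefficients of the second fundamental form: L = 0, M = -1/sqrt(u^2 + 1), N = 0.
Assemble K = (LN − M²)/(EG − F²) = -1/(u^2 + 1)^2. At (u, v) = (9/2, 2*pi/5): K = -16/7225.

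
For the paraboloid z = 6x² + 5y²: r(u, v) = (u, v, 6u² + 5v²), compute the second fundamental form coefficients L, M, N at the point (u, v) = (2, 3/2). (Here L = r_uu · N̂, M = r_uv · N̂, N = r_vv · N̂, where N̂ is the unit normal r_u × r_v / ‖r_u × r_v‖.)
L = 6*sqrt(802)/401;  M = 0;  N = 5*sqrt(802)/401

Compute the unit normal N̂(u, v) = (-12*u/sqrt(144*u^2 + 100*v^2 + 1), -10*v/sqrt(144*u^2 + 100*v^2 + 1), 1/sqrt(144*u^2 + 100*v^2 + 1)), and the second partials r_uu, r_uv, r_vv. Take dot products:
  L(u, v) = r_uu · N̂ = 12/sqrt(144*u^2 + 100*v^2 + 1),
  M(u, v) = r_uv · N̂ = 0,
  N(u, v) = r_vv · N̂ = 10/sqrt(144*u^2 + 100*v^2 + 1).
Evaluating at (u, v) = (2, 3/2):
  L = 6*sqrt(802)/401, M = 0, N = 5*sqrt(802)/401.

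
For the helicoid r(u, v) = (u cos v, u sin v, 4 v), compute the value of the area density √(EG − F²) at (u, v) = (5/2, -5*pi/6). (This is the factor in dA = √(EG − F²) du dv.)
√(EG − F²)|_{(5/2, -5*pi/6)} = sqrt(89)/2

E = 1, F = 0, G = u^2 + 16, so EG − F² = u^2 + 16. Taking the positive square root: √(EG − F²) = sqrt(u^2 + 16). At (u, v) = (5/2, -5*pi/6): sqrt(89)/2.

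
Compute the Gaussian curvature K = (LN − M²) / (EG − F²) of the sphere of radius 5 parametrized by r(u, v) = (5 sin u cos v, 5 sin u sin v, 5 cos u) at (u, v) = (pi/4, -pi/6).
K = 1/25

Coefficients of the first fundamental form: E = 25, F = 0, G = 25*sin(u)^2.
Coefficients of the second fundamental form: L = -5*sin(u)/Abs(sin(u)), M = 0, N = -5*sin(u)^3/Abs(sin(u)).
Assemble K = (LN − M²)/(EG − F²) = 1/25. At (u, v) = (pi/4, -pi/6): K = 1/25.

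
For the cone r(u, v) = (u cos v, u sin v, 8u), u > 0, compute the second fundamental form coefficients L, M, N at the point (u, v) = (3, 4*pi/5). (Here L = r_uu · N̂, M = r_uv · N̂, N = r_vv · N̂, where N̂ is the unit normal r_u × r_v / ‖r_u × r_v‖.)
L = 0;  M = 0;  N = 24*sqrt(65)/65

Compute the unit normal N̂(u, v) = (-8*sqrt(65)*u*cos(v)/(65*Abs(u)), -8*sqrt(65)*u*sin(v)/(65*Abs(u)), sqrt(65)*u/(65*Abs(u))), and the second partials r_uu, r_uv, r_vv. Take dot products:
  L(u, v) = r_uu · N̂ = 0,
  M(u, v) = r_uv · N̂ = 0,
  N(u, v) = r_vv · N̂ = 8*sqrt(65)*u^2/(65*Abs(u)).
Evaluating at (u, v) = (3, 4*pi/5):
  L = 0, M = 0, N = 24*sqrt(65)/65.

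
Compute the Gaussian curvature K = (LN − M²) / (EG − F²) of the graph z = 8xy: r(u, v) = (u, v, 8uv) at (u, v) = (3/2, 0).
K = -64/21025

Coefficients of the first fundamental form: E = 64*v^2 + 1, F = 64*u*v, G = 64*u^2 + 1.
Coefficients of the second fundamental form: L = 0, M = 8/sqrt(64*u^2 + 64*v^2 + 1), N = 0.
Assemble K = (LN − M²)/(EG − F²) = -64/(4096*u^4 + 8192*u^2*v^2 + 128*u^2 + 4096*v^4 + 128*v^2 + 1). At (u, v) = (3/2, 0): K = -64/21025.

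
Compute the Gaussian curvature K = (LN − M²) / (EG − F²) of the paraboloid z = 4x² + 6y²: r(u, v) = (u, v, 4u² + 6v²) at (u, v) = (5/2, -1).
K = 96/297025

Coefficients of the first fundamental form: E = 64*u^2 + 1, F = 96*u*v, G = 144*v^2 + 1.
Coefficients of the second fundamental form: L = 8/sqrt(64*u^2 + 144*v^2 + 1), M = 0, N = 12/sqrt(64*u^2 + 144*v^2 + 1).
Assemble K = (LN − M²)/(EG − F²) = 96/(4096*u^4 + 18432*u^2*v^2 + 128*u^2 + 20736*v^4 + 288*v^2 + 1). At (u, v) = (5/2, -1): K = 96/297025.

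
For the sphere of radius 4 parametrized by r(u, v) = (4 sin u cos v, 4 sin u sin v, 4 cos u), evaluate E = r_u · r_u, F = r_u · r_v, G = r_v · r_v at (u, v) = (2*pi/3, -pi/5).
E = 16;  F = 0;  G = 12

Partials: r_u = (4*cos(u)*cos(v), 4*sin(v)*cos(u), -4*sin(u)), r_v = (-4*sin(u)*sin(v), 4*sin(u)*cos(v), 0). As functions of (u, v):
  E = r_u · r_u = 16,
  F = r_u · r_v = 0,
  G = r_v · r_v = 16*sin(u)^2.
Evaluating at (u, v) = (2*pi/3, -pi/5): E = 16, F = 0, G = 12.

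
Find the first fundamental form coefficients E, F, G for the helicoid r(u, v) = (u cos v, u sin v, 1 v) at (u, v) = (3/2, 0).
E = 1;  F = 0;  G = 13/4

Partials: r_u = (cos(v), sin(v), 0), r_v = (-u*sin(v), u*cos(v), 1). As functions of (u, v):
  E = r_u · r_u = 1,
  F = r_u · r_v = 0,
  G = r_v · r_v = u^2 + 1.
Evaluating at (u, v) = (3/2, 0): E = 1, F = 0, G = 13/4.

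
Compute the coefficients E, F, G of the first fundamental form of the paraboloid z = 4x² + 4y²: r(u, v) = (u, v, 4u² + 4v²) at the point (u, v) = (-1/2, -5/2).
E = 17;  F = 80;  G = 401

Partials: r_u = (1, 0, 8*u), r_v = (0, 1, 8*v). As functions of (u, v):
  E = r_u · r_u = 64*u^2 + 1,
  F = r_u · r_v = 64*u*v,
  G = r_v · r_v = 64*v^2 + 1.
Evaluating at (u, v) = (-1/2, -5/2): E = 17, F = 80, G = 401.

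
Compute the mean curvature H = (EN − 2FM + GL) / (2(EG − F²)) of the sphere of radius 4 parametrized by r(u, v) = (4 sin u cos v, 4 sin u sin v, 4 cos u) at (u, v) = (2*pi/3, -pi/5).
H = -1/4

With E = 16, F = 0, G = 16*sin(u)^2, L = -4*sin(u)/Abs(sin(u)), M = 0, N = -4*sin(u)^3/Abs(sin(u)), assemble
  H = (EN − 2FM + GL) / (2(EG − F²)) = -sin(u)/(4*Abs(sin(u))).
At (u, v) = (2*pi/3, -pi/5): H = -1/4.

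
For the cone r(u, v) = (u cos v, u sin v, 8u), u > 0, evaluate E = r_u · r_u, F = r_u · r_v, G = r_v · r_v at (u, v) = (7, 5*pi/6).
E = 65;  F = 0;  G = 49

Partials: r_u = (cos(v), sin(v), 8), r_v = (-u*sin(v), u*cos(v), 0). As functions of (u, v):
  E = r_u · r_u = 65,
  F = r_u · r_v = 0,
  G = r_v · r_v = u^2.
Evaluating at (u, v) = (7, 5*pi/6): E = 65, F = 0, G = 49.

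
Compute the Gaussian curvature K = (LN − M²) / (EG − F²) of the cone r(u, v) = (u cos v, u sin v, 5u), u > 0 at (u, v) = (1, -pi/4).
K = 0

Coefficients of the first fundamental form: E = 26, F = 0, G = u^2.
Coefficients of the second fundamental form: L = 0, M = 0, N = 5*sqrt(26)*u^2/(26*Abs(u)).
Assemble K = (LN − M²)/(EG − F²) = 0. At (u, v) = (1, -pi/4): K = 0.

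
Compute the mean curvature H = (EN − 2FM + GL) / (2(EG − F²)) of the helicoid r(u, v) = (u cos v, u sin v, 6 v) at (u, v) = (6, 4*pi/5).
H = 0

With E = 1, F = 0, G = u^2 + 36, L = 0, M = -6/sqrt(u^2 + 36), N = 0, assemble
  H = (EN − 2FM + GL) / (2(EG − F²)) = 0.
At (u, v) = (6, 4*pi/5): H = 0.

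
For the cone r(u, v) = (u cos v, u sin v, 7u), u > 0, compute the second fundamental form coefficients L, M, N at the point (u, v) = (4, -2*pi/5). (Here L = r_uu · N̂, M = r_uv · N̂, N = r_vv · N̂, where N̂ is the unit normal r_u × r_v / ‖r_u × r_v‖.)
L = 0;  M = 0;  N = 14*sqrt(2)/5

Compute the unit normal N̂(u, v) = (-7*sqrt(2)*u*cos(v)/(10*Abs(u)), -7*sqrt(2)*u*sin(v)/(10*Abs(u)), sqrt(2)*u/(10*Abs(u))), and the second partials r_uu, r_uv, r_vv. Take dot products:
  L(u, v) = r_uu · N̂ = 0,
  M(u, v) = r_uv · N̂ = 0,
  N(u, v) = r_vv · N̂ = 7*sqrt(2)*u^2/(10*Abs(u)).
Evaluating at (u, v) = (4, -2*pi/5):
  L = 0, M = 0, N = 14*sqrt(2)/5.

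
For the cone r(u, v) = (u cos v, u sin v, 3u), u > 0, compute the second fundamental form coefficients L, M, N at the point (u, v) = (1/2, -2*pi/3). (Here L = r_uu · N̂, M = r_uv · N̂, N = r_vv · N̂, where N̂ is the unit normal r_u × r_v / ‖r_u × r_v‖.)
L = 0;  M = 0;  N = 3*sqrt(10)/20

Compute the unit normal N̂(u, v) = (-3*sqrt(10)*u*cos(v)/(10*Abs(u)), -3*sqrt(10)*u*sin(v)/(10*Abs(u)), sqrt(10)*u/(10*Abs(u))), and the second partials r_uu, r_uv, r_vv. Take dot products:
  L(u, v) = r_uu · N̂ = 0,
  M(u, v) = r_uv · N̂ = 0,
  N(u, v) = r_vv · N̂ = 3*sqrt(10)*u^2/(10*Abs(u)).
Evaluating at (u, v) = (1/2, -2*pi/3):
  L = 0, M = 0, N = 3*sqrt(10)/20.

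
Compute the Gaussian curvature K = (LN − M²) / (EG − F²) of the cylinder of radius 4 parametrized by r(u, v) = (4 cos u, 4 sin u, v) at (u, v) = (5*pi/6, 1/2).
K = 0

Coefficients of the first fundamental form: E = 16, F = 0, G = 1.
Coefficients of the second fundamental form: L = -4, M = 0, N = 0.
Assemble K = (LN − M²)/(EG − F²) = 0. At (u, v) = (5*pi/6, 1/2): K = 0.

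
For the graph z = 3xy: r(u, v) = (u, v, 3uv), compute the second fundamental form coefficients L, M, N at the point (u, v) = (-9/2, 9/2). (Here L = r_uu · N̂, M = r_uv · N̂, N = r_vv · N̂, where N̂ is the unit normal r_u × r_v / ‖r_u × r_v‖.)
L = 0;  M = 3*sqrt(1462)/731;  N = 0

Compute the unit normal N̂(u, v) = (-3*v/sqrt(9*u^2 + 9*v^2 + 1), -3*u/sqrt(9*u^2 + 9*v^2 + 1), 1/sqrt(9*u^2 + 9*v^2 + 1)), and the second partials r_uu, r_uv, r_vv. Take dot products:
  L(u, v) = r_uu · N̂ = 0,
  M(u, v) = r_uv · N̂ = 3/sqrt(9*u^2 + 9*v^2 + 1),
  N(u, v) = r_vv · N̂ = 0.
Evaluating at (u, v) = (-9/2, 9/2):
  L = 0, M = 3*sqrt(1462)/731, N = 0.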